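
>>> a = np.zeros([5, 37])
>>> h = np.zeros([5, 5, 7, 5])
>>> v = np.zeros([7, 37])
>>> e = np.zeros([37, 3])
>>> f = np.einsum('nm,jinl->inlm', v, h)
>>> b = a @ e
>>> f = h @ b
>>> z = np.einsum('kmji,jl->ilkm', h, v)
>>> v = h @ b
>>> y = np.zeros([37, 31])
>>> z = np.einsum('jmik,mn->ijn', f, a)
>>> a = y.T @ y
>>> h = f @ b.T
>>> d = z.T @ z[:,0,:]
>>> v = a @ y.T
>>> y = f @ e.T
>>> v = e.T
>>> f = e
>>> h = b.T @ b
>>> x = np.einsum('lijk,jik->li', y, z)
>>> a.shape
(31, 31)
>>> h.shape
(3, 3)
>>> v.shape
(3, 37)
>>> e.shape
(37, 3)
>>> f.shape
(37, 3)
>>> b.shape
(5, 3)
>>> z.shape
(7, 5, 37)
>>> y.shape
(5, 5, 7, 37)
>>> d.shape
(37, 5, 37)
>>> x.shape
(5, 5)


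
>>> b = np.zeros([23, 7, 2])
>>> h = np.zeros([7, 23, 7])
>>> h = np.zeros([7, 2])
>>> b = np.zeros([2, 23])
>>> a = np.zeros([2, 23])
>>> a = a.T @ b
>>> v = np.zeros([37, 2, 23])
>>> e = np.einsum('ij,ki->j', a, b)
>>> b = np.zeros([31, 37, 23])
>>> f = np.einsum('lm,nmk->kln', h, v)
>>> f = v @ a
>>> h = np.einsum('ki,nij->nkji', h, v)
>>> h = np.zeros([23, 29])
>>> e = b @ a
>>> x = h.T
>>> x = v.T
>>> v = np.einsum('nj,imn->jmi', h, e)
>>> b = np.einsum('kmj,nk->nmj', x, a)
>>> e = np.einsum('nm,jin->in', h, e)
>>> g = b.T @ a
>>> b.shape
(23, 2, 37)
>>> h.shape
(23, 29)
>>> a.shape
(23, 23)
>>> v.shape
(29, 37, 31)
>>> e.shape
(37, 23)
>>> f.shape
(37, 2, 23)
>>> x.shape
(23, 2, 37)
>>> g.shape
(37, 2, 23)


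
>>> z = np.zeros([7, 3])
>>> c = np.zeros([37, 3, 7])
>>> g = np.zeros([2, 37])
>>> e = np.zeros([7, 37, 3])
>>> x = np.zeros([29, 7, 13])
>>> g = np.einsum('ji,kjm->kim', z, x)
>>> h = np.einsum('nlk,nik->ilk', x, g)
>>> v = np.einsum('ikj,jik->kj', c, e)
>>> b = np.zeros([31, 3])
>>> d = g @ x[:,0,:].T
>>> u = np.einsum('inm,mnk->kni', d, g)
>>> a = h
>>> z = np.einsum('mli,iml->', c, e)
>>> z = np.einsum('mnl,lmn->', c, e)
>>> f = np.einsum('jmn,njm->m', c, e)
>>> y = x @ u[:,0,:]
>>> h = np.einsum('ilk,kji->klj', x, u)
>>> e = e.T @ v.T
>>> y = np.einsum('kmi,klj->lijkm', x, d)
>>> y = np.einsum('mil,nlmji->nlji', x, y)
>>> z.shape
()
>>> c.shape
(37, 3, 7)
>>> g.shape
(29, 3, 13)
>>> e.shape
(3, 37, 3)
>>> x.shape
(29, 7, 13)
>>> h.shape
(13, 7, 3)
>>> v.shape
(3, 7)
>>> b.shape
(31, 3)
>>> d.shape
(29, 3, 29)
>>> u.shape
(13, 3, 29)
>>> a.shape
(3, 7, 13)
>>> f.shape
(3,)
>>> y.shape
(3, 13, 29, 7)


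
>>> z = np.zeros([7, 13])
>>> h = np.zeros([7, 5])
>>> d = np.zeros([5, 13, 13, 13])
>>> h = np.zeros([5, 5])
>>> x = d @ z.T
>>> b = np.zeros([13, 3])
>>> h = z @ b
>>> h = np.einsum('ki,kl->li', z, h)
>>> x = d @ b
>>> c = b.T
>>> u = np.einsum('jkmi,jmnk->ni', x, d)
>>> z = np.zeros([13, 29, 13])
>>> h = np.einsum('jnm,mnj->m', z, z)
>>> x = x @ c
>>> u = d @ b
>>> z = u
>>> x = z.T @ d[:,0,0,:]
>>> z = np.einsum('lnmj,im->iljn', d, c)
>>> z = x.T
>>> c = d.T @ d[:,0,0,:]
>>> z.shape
(13, 13, 13, 3)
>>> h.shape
(13,)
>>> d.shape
(5, 13, 13, 13)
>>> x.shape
(3, 13, 13, 13)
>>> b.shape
(13, 3)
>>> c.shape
(13, 13, 13, 13)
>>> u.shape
(5, 13, 13, 3)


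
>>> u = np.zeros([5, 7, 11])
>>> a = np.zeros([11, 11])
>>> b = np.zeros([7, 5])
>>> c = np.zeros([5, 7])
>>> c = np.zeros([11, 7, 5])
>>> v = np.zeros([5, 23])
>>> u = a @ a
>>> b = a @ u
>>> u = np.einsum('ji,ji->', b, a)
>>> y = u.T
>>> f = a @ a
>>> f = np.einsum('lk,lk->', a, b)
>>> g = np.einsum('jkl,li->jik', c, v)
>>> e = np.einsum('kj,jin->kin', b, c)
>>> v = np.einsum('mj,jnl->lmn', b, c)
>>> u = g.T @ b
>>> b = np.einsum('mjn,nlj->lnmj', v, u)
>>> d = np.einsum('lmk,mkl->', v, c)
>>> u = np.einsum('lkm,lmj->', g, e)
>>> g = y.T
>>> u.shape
()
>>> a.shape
(11, 11)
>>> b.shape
(23, 7, 5, 11)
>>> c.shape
(11, 7, 5)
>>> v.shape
(5, 11, 7)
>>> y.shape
()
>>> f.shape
()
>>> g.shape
()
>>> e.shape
(11, 7, 5)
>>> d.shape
()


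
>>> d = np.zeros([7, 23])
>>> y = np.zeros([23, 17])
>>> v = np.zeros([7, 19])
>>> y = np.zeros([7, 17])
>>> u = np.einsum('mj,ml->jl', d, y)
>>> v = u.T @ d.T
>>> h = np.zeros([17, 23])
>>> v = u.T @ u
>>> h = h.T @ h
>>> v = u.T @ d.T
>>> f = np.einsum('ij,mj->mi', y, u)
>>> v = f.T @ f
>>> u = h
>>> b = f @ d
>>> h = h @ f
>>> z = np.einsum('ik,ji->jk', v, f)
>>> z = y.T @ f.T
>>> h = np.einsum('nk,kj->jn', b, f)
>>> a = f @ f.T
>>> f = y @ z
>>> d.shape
(7, 23)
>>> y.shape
(7, 17)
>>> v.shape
(7, 7)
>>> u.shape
(23, 23)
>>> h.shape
(7, 23)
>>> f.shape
(7, 23)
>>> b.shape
(23, 23)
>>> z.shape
(17, 23)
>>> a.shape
(23, 23)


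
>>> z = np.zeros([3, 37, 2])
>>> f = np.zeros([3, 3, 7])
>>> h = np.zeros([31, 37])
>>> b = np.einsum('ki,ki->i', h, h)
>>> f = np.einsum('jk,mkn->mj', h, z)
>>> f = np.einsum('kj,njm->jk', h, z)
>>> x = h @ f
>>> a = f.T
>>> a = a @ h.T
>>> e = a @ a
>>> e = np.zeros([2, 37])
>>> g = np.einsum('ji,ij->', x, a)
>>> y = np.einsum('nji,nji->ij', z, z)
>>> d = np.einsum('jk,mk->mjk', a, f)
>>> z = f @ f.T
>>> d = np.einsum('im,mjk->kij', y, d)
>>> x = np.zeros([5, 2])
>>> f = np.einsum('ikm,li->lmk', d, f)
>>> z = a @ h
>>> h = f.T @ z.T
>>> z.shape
(31, 37)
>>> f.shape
(37, 31, 2)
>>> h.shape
(2, 31, 31)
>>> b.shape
(37,)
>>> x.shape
(5, 2)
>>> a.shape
(31, 31)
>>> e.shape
(2, 37)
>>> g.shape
()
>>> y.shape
(2, 37)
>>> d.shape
(31, 2, 31)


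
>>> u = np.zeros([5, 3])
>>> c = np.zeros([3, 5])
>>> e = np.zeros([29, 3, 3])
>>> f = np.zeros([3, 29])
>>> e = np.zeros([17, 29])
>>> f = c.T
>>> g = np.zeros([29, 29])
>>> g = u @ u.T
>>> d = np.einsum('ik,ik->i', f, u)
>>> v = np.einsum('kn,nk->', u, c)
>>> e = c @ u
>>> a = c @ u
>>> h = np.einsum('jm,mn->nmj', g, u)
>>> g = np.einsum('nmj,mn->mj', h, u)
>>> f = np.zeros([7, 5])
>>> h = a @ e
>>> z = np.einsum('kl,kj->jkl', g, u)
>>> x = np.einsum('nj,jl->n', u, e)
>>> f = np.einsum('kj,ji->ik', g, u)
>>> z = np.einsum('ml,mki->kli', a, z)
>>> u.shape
(5, 3)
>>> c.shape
(3, 5)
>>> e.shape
(3, 3)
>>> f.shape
(3, 5)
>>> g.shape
(5, 5)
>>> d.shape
(5,)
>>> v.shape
()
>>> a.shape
(3, 3)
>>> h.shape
(3, 3)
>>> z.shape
(5, 3, 5)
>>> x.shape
(5,)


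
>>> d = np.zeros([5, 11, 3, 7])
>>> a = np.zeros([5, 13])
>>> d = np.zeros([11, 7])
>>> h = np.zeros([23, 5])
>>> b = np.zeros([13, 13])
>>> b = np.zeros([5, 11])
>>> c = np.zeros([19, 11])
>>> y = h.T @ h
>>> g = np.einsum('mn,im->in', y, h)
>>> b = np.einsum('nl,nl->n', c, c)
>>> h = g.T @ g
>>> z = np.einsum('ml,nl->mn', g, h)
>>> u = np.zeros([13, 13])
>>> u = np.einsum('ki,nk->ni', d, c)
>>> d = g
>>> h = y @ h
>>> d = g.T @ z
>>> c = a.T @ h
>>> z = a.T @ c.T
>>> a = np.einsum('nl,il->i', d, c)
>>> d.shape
(5, 5)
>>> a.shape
(13,)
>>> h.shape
(5, 5)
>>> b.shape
(19,)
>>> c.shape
(13, 5)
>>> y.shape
(5, 5)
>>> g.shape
(23, 5)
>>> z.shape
(13, 13)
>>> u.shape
(19, 7)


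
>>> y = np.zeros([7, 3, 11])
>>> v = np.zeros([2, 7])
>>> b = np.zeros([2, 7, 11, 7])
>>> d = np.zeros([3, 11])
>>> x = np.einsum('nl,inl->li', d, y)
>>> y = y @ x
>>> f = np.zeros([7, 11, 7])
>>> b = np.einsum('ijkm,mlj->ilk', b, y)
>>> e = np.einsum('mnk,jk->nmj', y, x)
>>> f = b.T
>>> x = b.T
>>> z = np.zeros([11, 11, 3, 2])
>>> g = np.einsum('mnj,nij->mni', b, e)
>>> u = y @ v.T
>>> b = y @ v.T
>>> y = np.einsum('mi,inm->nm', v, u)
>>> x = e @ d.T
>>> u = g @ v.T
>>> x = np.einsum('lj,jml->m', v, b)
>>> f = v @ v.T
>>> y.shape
(3, 2)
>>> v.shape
(2, 7)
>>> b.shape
(7, 3, 2)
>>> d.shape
(3, 11)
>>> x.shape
(3,)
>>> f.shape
(2, 2)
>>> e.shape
(3, 7, 11)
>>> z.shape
(11, 11, 3, 2)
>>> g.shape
(2, 3, 7)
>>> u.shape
(2, 3, 2)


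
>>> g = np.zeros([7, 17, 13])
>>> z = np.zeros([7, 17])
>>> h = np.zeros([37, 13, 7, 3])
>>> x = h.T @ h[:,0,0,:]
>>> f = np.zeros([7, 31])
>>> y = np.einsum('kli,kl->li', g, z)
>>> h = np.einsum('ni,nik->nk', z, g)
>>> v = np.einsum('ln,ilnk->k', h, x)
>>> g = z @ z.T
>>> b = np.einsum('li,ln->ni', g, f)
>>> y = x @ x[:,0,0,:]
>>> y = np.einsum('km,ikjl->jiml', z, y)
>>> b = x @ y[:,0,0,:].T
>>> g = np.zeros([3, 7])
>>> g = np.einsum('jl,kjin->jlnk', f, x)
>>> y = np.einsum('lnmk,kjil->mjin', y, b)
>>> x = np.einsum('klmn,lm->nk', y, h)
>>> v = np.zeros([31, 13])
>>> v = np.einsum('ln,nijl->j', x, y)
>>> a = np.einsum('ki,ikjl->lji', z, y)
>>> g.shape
(7, 31, 3, 3)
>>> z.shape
(7, 17)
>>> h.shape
(7, 13)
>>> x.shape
(3, 17)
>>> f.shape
(7, 31)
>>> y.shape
(17, 7, 13, 3)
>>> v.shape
(13,)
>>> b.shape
(3, 7, 13, 13)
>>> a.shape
(3, 13, 17)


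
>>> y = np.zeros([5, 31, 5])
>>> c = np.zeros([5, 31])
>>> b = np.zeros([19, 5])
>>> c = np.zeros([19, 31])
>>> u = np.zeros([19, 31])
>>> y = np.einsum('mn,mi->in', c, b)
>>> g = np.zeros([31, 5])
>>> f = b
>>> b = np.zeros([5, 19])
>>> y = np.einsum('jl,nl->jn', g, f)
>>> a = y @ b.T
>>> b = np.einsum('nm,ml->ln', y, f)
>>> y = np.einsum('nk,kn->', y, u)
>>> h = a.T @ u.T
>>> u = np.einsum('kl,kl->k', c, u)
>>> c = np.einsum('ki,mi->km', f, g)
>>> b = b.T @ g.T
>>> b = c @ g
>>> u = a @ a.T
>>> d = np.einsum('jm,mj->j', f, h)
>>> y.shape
()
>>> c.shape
(19, 31)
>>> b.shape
(19, 5)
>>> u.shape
(31, 31)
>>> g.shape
(31, 5)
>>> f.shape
(19, 5)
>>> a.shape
(31, 5)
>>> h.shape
(5, 19)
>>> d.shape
(19,)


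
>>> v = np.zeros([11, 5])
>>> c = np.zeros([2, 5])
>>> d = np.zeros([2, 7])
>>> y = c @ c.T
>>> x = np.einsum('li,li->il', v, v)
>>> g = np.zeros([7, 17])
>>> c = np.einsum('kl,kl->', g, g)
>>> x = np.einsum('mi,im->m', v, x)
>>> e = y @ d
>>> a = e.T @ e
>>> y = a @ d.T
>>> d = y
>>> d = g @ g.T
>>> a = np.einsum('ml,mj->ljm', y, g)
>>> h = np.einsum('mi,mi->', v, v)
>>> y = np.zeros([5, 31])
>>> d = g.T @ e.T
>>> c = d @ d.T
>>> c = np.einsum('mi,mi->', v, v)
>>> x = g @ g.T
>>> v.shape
(11, 5)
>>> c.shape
()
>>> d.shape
(17, 2)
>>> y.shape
(5, 31)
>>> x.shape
(7, 7)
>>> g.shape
(7, 17)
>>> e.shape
(2, 7)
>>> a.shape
(2, 17, 7)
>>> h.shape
()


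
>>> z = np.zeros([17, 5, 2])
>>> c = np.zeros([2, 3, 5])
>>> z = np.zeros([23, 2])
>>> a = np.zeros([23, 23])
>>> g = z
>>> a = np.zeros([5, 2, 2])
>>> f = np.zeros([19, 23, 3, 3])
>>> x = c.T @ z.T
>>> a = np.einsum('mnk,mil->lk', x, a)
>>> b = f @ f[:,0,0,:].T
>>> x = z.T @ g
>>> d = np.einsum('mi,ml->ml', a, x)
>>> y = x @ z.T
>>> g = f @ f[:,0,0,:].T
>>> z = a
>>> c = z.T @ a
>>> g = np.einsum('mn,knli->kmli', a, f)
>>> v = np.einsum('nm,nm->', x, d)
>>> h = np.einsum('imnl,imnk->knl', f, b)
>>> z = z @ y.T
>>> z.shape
(2, 2)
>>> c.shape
(23, 23)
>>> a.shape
(2, 23)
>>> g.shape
(19, 2, 3, 3)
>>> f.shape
(19, 23, 3, 3)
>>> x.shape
(2, 2)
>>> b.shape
(19, 23, 3, 19)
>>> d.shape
(2, 2)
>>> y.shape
(2, 23)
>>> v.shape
()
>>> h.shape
(19, 3, 3)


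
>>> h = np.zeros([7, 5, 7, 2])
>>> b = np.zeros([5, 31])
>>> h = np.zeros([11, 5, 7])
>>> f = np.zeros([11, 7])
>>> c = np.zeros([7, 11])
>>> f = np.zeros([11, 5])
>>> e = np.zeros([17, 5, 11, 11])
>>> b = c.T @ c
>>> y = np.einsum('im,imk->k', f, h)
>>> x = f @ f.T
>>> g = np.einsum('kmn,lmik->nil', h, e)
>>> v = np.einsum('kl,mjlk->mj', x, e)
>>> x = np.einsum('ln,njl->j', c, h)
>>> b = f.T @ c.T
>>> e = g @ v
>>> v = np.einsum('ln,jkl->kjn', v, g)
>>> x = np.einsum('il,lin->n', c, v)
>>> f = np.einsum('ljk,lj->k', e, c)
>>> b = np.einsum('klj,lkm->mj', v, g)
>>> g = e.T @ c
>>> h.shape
(11, 5, 7)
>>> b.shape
(17, 5)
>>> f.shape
(5,)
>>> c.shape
(7, 11)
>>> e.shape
(7, 11, 5)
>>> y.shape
(7,)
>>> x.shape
(5,)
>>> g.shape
(5, 11, 11)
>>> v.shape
(11, 7, 5)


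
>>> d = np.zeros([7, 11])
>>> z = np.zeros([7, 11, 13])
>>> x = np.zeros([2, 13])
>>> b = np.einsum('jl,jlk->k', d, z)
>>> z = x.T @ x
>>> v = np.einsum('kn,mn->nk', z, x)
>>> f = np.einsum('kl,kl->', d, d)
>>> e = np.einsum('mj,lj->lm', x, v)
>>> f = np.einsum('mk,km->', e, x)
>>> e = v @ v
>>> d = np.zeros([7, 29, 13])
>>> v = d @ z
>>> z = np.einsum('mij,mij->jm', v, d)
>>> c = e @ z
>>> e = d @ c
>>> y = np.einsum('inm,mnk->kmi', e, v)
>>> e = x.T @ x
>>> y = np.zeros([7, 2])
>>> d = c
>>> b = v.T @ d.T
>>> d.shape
(13, 7)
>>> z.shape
(13, 7)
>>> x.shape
(2, 13)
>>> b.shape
(13, 29, 13)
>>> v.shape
(7, 29, 13)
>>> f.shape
()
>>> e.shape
(13, 13)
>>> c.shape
(13, 7)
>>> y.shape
(7, 2)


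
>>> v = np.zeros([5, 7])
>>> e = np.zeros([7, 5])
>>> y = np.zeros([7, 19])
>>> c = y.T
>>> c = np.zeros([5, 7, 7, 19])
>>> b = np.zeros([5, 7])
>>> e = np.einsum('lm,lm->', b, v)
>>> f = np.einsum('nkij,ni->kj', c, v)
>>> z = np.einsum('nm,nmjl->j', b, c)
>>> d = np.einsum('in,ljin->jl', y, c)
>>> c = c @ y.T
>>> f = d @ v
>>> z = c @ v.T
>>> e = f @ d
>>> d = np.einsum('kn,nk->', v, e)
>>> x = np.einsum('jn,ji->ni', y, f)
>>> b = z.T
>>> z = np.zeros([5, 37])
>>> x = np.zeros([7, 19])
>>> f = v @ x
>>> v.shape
(5, 7)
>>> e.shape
(7, 5)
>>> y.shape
(7, 19)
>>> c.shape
(5, 7, 7, 7)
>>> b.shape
(5, 7, 7, 5)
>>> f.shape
(5, 19)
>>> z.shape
(5, 37)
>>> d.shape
()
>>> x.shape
(7, 19)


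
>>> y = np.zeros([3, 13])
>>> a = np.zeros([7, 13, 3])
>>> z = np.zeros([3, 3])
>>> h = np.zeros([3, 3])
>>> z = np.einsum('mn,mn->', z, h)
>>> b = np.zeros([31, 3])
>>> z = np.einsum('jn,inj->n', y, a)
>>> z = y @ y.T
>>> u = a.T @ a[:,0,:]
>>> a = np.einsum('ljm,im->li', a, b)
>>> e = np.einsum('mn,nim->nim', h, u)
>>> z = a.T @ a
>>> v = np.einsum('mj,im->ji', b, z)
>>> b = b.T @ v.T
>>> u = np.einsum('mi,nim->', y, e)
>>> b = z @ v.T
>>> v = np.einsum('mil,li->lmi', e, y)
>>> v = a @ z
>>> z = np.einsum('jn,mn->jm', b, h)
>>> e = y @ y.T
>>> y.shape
(3, 13)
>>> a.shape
(7, 31)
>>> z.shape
(31, 3)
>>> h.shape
(3, 3)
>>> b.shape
(31, 3)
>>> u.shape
()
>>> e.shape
(3, 3)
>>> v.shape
(7, 31)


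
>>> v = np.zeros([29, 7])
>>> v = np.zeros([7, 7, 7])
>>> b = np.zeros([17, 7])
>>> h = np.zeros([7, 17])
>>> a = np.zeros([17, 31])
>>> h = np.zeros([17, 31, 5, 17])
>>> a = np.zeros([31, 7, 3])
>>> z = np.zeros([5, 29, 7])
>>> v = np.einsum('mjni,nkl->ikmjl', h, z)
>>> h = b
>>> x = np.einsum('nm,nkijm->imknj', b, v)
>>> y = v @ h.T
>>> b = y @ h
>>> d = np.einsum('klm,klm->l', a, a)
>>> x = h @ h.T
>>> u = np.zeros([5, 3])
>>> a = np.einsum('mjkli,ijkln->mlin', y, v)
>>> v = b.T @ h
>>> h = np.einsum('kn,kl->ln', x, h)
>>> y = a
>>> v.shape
(7, 31, 17, 29, 7)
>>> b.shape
(17, 29, 17, 31, 7)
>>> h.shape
(7, 17)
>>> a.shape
(17, 31, 17, 7)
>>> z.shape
(5, 29, 7)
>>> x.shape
(17, 17)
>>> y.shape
(17, 31, 17, 7)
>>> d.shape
(7,)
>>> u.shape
(5, 3)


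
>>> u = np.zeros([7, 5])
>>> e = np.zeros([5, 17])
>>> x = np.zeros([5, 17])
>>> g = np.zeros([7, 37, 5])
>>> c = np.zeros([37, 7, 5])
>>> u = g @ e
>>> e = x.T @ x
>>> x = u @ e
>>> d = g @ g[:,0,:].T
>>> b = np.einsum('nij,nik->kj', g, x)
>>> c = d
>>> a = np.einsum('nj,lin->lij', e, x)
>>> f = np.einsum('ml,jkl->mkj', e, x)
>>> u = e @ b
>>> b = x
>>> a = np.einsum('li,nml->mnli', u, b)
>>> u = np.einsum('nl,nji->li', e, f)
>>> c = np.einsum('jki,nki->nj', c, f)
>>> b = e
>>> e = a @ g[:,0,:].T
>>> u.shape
(17, 7)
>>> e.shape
(37, 7, 17, 7)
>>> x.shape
(7, 37, 17)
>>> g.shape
(7, 37, 5)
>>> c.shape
(17, 7)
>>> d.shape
(7, 37, 7)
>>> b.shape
(17, 17)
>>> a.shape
(37, 7, 17, 5)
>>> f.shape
(17, 37, 7)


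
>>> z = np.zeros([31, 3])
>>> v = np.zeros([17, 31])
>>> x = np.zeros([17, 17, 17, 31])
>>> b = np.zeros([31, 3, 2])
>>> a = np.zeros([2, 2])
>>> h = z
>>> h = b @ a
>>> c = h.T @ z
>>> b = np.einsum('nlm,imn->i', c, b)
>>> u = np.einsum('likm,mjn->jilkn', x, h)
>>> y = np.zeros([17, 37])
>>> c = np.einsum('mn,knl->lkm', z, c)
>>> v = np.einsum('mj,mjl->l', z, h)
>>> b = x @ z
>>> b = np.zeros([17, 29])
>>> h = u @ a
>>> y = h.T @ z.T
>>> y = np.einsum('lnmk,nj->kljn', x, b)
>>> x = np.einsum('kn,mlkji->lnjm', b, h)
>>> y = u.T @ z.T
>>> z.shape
(31, 3)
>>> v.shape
(2,)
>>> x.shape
(17, 29, 17, 3)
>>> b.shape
(17, 29)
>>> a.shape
(2, 2)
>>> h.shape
(3, 17, 17, 17, 2)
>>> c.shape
(3, 2, 31)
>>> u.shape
(3, 17, 17, 17, 2)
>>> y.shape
(2, 17, 17, 17, 31)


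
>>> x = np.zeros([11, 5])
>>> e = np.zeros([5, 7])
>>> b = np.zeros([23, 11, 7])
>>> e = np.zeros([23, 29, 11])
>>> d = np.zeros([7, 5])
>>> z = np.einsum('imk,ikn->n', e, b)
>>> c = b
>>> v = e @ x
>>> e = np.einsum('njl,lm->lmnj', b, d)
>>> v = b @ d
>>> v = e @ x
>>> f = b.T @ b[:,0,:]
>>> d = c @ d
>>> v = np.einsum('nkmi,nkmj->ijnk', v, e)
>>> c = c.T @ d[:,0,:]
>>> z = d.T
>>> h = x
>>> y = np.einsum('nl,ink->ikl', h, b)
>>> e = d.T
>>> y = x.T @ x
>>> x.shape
(11, 5)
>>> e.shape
(5, 11, 23)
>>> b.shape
(23, 11, 7)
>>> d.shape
(23, 11, 5)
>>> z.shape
(5, 11, 23)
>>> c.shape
(7, 11, 5)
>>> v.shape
(5, 11, 7, 5)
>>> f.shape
(7, 11, 7)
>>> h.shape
(11, 5)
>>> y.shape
(5, 5)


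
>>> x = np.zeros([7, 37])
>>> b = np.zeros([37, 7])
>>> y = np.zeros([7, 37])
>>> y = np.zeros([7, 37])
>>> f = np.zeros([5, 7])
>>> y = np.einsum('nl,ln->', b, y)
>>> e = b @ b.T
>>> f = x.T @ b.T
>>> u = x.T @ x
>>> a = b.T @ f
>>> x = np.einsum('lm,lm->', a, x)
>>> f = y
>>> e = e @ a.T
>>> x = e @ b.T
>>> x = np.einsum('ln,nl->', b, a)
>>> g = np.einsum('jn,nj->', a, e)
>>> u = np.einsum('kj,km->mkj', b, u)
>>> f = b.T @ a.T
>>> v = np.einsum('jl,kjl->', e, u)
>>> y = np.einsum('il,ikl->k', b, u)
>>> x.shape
()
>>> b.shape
(37, 7)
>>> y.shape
(37,)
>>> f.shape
(7, 7)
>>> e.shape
(37, 7)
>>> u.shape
(37, 37, 7)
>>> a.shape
(7, 37)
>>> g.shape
()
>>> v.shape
()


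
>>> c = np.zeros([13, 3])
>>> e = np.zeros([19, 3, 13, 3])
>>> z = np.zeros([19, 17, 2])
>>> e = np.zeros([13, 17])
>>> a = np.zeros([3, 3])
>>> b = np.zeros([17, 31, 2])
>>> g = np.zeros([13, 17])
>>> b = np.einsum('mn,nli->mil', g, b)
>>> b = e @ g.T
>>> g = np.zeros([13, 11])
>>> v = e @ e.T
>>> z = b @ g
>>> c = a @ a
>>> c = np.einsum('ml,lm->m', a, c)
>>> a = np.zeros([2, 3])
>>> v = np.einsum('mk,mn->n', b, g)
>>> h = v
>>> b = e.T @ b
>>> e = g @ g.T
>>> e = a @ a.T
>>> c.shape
(3,)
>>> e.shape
(2, 2)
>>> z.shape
(13, 11)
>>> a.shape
(2, 3)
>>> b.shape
(17, 13)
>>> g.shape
(13, 11)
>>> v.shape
(11,)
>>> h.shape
(11,)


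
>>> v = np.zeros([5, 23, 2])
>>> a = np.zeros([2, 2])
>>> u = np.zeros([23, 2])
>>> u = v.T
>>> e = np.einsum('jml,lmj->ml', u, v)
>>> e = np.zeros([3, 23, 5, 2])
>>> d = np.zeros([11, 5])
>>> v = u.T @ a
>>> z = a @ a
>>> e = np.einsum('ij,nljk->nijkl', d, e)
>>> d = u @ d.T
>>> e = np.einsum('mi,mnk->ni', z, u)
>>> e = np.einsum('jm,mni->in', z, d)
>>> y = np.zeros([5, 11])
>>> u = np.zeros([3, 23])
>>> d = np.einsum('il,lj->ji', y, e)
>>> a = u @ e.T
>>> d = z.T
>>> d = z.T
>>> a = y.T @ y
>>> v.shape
(5, 23, 2)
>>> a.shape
(11, 11)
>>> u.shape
(3, 23)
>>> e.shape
(11, 23)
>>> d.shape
(2, 2)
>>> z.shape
(2, 2)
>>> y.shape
(5, 11)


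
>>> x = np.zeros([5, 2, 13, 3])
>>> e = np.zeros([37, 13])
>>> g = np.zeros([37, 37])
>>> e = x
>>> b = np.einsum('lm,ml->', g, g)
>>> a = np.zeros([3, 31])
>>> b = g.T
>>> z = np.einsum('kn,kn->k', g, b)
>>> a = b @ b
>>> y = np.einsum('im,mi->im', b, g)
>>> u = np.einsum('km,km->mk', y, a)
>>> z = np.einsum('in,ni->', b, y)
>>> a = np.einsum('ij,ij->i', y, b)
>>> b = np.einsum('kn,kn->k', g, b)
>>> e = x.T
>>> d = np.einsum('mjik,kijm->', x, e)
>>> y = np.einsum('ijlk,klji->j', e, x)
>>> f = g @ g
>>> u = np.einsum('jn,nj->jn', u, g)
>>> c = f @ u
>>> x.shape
(5, 2, 13, 3)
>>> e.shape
(3, 13, 2, 5)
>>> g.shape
(37, 37)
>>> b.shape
(37,)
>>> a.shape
(37,)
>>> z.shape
()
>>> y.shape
(13,)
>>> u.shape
(37, 37)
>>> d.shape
()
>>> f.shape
(37, 37)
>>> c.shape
(37, 37)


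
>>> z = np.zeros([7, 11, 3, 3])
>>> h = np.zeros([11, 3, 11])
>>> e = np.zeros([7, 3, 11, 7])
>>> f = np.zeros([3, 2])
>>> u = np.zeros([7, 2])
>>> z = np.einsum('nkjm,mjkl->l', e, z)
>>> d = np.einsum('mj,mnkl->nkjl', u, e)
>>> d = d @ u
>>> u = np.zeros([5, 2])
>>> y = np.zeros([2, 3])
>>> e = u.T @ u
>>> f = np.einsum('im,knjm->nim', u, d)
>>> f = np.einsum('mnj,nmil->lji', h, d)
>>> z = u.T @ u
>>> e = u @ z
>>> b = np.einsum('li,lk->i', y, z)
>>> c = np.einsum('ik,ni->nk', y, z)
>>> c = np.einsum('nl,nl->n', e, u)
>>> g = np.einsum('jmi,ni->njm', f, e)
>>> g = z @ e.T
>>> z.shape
(2, 2)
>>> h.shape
(11, 3, 11)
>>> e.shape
(5, 2)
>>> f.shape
(2, 11, 2)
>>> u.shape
(5, 2)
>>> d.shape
(3, 11, 2, 2)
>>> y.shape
(2, 3)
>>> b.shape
(3,)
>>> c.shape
(5,)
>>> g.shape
(2, 5)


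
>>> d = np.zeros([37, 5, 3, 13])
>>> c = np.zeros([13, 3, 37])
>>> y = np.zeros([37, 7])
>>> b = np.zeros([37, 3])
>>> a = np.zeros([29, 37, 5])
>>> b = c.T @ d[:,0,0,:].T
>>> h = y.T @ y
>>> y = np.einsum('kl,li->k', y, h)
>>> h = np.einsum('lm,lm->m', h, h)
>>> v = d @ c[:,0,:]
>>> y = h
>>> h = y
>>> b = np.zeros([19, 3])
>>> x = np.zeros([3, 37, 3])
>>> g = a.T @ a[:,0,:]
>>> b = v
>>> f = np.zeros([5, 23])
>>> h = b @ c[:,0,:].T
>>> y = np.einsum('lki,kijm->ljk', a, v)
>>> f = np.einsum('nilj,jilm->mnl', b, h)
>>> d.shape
(37, 5, 3, 13)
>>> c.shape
(13, 3, 37)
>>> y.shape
(29, 3, 37)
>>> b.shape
(37, 5, 3, 37)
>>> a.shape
(29, 37, 5)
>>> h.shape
(37, 5, 3, 13)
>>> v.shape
(37, 5, 3, 37)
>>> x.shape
(3, 37, 3)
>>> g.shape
(5, 37, 5)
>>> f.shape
(13, 37, 3)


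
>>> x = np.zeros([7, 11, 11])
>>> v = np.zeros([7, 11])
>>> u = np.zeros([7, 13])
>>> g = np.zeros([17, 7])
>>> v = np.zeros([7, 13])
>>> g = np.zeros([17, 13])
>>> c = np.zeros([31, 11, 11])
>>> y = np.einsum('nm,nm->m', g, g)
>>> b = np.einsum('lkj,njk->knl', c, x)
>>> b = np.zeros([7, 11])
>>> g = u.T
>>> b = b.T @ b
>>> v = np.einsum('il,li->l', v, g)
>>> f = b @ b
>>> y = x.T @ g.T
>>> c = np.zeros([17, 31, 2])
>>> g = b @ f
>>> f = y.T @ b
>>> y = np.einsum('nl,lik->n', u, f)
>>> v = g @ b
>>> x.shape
(7, 11, 11)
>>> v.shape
(11, 11)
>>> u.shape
(7, 13)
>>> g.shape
(11, 11)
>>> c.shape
(17, 31, 2)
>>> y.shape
(7,)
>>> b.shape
(11, 11)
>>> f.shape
(13, 11, 11)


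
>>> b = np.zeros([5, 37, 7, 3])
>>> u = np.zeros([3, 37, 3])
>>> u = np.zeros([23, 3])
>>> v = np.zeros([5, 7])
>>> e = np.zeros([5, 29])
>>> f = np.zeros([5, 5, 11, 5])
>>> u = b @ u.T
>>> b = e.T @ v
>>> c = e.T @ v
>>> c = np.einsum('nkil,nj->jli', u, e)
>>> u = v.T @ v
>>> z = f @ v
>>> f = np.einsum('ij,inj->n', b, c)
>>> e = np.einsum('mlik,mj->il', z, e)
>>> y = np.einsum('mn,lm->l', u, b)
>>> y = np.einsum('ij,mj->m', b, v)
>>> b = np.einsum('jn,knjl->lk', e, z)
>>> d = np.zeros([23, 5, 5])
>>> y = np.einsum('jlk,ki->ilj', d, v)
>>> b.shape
(7, 5)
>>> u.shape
(7, 7)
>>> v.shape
(5, 7)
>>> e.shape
(11, 5)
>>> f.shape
(23,)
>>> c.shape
(29, 23, 7)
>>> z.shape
(5, 5, 11, 7)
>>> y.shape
(7, 5, 23)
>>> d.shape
(23, 5, 5)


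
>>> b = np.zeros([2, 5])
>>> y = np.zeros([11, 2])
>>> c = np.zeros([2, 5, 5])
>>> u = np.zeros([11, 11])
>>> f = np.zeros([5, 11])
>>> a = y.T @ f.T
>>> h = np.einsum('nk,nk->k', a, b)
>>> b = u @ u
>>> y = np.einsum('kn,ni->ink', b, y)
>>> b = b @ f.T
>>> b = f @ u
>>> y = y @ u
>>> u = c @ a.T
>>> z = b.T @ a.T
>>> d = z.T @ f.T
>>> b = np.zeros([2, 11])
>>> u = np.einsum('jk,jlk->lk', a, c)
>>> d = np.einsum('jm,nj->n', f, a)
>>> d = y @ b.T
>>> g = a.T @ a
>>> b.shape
(2, 11)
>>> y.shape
(2, 11, 11)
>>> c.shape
(2, 5, 5)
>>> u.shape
(5, 5)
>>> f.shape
(5, 11)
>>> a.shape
(2, 5)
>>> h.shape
(5,)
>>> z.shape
(11, 2)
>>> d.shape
(2, 11, 2)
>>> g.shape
(5, 5)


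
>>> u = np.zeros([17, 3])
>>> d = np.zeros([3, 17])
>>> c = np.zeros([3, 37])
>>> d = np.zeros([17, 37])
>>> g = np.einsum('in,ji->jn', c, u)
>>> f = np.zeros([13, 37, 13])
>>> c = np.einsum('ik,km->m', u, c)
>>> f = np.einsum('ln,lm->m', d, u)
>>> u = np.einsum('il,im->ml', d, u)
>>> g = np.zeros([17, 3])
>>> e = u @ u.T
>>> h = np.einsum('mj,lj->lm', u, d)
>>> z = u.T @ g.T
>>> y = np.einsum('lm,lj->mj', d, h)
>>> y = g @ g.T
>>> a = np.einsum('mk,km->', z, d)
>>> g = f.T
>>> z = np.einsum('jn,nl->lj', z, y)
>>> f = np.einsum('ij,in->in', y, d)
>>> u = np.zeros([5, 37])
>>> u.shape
(5, 37)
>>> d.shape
(17, 37)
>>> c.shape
(37,)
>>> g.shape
(3,)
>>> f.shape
(17, 37)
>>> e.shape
(3, 3)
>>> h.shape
(17, 3)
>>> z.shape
(17, 37)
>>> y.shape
(17, 17)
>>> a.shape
()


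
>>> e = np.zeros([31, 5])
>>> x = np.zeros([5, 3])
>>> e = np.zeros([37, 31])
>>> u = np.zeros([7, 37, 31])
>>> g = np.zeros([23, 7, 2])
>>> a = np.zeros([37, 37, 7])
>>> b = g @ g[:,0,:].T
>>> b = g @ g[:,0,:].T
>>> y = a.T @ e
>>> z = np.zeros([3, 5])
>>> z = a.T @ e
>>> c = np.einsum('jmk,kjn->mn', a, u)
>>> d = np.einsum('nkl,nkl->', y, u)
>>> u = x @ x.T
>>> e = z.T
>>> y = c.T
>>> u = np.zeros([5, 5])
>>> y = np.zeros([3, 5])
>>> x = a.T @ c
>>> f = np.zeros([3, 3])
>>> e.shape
(31, 37, 7)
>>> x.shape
(7, 37, 31)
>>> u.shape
(5, 5)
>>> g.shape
(23, 7, 2)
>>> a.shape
(37, 37, 7)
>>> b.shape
(23, 7, 23)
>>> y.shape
(3, 5)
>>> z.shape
(7, 37, 31)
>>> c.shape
(37, 31)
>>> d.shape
()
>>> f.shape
(3, 3)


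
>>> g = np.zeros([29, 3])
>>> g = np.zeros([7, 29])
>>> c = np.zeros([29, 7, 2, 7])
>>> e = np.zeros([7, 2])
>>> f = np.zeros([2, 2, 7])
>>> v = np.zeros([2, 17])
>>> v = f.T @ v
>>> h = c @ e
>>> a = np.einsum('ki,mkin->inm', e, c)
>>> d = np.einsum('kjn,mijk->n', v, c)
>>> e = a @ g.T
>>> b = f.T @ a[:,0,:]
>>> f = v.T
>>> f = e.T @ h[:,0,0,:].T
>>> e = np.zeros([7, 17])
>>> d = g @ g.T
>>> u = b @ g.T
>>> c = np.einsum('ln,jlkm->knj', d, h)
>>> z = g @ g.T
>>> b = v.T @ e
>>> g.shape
(7, 29)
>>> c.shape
(2, 7, 29)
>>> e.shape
(7, 17)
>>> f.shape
(7, 7, 29)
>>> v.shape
(7, 2, 17)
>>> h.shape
(29, 7, 2, 2)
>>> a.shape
(2, 7, 29)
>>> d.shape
(7, 7)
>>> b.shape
(17, 2, 17)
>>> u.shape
(7, 2, 7)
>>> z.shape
(7, 7)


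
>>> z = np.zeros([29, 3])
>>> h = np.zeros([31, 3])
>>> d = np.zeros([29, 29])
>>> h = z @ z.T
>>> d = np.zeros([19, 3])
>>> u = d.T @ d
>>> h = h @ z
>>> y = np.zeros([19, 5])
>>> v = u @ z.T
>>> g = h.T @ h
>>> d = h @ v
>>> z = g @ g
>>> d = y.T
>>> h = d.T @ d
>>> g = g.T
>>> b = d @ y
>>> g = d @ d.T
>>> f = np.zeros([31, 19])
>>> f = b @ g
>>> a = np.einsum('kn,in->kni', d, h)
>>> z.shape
(3, 3)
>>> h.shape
(19, 19)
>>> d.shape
(5, 19)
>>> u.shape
(3, 3)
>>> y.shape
(19, 5)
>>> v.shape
(3, 29)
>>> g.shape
(5, 5)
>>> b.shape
(5, 5)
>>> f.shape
(5, 5)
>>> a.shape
(5, 19, 19)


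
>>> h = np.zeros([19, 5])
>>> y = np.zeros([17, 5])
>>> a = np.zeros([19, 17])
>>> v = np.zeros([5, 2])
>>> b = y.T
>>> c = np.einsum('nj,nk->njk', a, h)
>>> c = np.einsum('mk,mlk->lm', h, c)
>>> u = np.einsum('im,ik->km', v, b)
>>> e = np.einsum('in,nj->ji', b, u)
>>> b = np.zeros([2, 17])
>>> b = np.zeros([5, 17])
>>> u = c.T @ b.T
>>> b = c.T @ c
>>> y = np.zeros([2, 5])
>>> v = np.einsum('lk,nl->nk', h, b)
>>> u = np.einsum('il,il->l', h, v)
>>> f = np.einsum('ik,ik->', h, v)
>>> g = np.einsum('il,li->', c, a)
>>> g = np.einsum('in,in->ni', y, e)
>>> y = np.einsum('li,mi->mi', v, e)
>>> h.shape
(19, 5)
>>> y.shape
(2, 5)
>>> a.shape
(19, 17)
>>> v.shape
(19, 5)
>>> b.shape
(19, 19)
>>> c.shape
(17, 19)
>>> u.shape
(5,)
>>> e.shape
(2, 5)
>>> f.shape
()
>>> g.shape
(5, 2)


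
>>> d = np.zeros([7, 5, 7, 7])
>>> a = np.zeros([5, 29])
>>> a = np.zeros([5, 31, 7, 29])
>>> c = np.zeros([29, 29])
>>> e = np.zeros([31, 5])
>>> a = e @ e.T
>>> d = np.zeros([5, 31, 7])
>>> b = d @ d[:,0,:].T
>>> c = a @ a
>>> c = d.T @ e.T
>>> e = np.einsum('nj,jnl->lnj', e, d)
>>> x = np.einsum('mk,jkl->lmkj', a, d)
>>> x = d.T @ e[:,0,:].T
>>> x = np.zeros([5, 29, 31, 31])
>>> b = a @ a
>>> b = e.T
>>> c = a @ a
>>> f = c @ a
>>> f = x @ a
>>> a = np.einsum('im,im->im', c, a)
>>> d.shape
(5, 31, 7)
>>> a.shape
(31, 31)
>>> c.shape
(31, 31)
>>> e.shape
(7, 31, 5)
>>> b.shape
(5, 31, 7)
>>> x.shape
(5, 29, 31, 31)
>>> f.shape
(5, 29, 31, 31)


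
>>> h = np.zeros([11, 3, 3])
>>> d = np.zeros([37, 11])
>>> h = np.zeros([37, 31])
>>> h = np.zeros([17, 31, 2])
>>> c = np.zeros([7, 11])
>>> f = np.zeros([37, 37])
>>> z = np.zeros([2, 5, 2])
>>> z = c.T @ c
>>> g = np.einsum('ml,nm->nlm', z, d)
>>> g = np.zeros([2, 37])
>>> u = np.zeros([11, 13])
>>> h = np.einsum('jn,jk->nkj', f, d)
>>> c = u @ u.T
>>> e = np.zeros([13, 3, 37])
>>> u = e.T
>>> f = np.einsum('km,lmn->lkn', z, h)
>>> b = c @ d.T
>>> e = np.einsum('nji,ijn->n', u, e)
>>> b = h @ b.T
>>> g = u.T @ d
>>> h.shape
(37, 11, 37)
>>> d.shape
(37, 11)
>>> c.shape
(11, 11)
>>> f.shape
(37, 11, 37)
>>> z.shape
(11, 11)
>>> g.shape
(13, 3, 11)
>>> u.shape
(37, 3, 13)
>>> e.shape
(37,)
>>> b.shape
(37, 11, 11)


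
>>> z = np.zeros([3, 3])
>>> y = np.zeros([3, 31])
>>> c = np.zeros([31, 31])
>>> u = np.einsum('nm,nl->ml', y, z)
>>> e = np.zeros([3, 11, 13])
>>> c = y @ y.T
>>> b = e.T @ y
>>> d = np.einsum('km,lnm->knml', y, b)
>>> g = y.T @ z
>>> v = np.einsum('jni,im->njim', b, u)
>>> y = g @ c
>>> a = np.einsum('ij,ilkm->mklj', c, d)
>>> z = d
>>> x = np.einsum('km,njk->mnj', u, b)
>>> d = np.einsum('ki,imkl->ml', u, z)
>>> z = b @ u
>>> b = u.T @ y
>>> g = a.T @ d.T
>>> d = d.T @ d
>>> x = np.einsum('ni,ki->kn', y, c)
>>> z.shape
(13, 11, 3)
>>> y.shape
(31, 3)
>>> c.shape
(3, 3)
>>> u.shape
(31, 3)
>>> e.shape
(3, 11, 13)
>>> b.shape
(3, 3)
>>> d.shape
(13, 13)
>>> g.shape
(3, 11, 31, 11)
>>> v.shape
(11, 13, 31, 3)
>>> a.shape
(13, 31, 11, 3)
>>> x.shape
(3, 31)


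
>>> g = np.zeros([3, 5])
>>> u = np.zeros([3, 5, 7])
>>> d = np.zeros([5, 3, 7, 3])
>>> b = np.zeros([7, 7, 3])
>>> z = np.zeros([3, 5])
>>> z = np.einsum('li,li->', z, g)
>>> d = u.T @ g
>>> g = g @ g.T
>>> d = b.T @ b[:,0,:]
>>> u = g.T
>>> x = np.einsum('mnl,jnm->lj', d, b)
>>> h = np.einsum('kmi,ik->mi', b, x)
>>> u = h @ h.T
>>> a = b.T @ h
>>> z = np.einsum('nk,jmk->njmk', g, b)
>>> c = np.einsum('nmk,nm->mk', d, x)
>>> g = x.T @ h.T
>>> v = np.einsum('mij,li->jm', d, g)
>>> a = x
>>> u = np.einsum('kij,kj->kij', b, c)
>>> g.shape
(7, 7)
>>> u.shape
(7, 7, 3)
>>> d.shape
(3, 7, 3)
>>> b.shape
(7, 7, 3)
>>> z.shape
(3, 7, 7, 3)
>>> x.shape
(3, 7)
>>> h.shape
(7, 3)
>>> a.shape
(3, 7)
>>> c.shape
(7, 3)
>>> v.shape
(3, 3)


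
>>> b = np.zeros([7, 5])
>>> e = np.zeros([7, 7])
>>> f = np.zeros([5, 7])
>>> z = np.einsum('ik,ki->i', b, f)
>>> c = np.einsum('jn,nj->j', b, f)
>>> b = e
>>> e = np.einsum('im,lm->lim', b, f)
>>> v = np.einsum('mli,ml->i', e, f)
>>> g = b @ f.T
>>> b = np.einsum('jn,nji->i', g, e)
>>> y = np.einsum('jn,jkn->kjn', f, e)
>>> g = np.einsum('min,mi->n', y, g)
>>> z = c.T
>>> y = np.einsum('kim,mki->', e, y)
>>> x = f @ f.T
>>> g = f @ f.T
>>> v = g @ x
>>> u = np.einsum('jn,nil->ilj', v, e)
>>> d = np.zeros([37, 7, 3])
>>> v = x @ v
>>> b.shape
(7,)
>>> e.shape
(5, 7, 7)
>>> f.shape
(5, 7)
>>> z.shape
(7,)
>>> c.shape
(7,)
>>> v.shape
(5, 5)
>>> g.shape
(5, 5)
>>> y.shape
()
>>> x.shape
(5, 5)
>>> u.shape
(7, 7, 5)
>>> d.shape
(37, 7, 3)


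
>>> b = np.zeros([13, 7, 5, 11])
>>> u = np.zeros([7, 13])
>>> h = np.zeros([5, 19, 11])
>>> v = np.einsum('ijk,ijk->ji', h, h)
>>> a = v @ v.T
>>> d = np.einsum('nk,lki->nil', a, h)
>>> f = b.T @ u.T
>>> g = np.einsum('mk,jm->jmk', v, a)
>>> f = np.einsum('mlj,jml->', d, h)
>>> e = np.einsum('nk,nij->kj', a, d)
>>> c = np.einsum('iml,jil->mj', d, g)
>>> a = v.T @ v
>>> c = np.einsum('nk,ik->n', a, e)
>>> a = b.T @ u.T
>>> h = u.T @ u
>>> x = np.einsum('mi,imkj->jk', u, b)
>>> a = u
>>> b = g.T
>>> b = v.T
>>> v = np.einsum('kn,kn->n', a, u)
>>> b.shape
(5, 19)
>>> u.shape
(7, 13)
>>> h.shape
(13, 13)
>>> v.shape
(13,)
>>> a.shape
(7, 13)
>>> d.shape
(19, 11, 5)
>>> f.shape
()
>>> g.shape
(19, 19, 5)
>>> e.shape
(19, 5)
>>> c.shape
(5,)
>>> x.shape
(11, 5)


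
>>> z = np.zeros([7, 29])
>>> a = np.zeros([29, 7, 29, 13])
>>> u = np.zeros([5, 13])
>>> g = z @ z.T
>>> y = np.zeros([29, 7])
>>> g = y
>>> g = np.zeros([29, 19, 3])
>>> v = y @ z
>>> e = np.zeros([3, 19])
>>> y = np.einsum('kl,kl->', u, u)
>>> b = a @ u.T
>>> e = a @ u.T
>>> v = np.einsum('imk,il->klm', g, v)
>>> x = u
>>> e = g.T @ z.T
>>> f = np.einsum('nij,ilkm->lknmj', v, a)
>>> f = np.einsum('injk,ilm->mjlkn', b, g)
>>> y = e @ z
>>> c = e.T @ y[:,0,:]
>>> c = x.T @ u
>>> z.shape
(7, 29)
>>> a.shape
(29, 7, 29, 13)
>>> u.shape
(5, 13)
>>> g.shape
(29, 19, 3)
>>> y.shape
(3, 19, 29)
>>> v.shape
(3, 29, 19)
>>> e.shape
(3, 19, 7)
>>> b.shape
(29, 7, 29, 5)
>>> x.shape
(5, 13)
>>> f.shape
(3, 29, 19, 5, 7)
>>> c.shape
(13, 13)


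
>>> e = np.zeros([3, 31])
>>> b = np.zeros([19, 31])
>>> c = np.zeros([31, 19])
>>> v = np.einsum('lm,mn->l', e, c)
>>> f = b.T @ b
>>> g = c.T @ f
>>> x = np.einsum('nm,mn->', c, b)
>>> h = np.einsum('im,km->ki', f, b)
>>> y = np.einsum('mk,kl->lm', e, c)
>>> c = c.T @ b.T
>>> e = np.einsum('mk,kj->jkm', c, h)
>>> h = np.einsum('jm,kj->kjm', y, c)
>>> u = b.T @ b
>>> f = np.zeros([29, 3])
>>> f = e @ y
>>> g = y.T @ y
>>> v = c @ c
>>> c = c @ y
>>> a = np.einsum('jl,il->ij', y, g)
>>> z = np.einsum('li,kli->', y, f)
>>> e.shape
(31, 19, 19)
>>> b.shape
(19, 31)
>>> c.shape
(19, 3)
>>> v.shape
(19, 19)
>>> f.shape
(31, 19, 3)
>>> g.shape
(3, 3)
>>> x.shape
()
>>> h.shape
(19, 19, 3)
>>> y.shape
(19, 3)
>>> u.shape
(31, 31)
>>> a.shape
(3, 19)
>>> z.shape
()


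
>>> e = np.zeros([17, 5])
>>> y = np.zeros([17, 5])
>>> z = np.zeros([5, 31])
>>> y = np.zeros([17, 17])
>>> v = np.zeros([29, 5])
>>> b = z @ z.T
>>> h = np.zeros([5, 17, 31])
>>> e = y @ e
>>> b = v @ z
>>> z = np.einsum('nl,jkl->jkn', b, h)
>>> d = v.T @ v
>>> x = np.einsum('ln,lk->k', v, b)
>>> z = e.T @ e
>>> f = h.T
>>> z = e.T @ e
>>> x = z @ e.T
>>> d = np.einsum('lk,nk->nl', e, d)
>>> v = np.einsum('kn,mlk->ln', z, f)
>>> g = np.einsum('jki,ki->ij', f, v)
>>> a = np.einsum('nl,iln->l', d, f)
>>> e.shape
(17, 5)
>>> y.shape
(17, 17)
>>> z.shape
(5, 5)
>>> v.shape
(17, 5)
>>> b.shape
(29, 31)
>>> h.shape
(5, 17, 31)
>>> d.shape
(5, 17)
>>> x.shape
(5, 17)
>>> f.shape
(31, 17, 5)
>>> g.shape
(5, 31)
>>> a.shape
(17,)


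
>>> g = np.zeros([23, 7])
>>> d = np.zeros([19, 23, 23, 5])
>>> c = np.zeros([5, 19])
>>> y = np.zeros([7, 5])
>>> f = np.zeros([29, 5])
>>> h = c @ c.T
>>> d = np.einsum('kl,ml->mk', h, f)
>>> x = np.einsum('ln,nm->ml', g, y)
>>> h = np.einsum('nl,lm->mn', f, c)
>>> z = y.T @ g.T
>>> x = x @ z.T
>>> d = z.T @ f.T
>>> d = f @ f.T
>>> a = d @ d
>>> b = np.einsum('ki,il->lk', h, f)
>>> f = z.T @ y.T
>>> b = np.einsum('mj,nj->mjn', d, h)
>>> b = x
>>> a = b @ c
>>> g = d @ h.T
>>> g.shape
(29, 19)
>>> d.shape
(29, 29)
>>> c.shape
(5, 19)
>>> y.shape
(7, 5)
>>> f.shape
(23, 7)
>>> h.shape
(19, 29)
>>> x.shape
(5, 5)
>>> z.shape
(5, 23)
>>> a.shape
(5, 19)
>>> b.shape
(5, 5)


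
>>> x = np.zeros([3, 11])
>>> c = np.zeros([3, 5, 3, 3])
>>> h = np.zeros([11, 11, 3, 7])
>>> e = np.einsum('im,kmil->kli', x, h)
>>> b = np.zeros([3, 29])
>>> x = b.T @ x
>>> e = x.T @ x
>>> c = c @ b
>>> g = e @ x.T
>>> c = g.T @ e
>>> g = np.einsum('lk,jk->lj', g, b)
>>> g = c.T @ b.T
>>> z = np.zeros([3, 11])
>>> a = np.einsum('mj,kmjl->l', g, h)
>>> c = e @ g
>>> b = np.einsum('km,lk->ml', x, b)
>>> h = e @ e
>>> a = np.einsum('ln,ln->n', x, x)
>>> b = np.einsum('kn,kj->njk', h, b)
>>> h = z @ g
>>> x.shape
(29, 11)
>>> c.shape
(11, 3)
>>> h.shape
(3, 3)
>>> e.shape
(11, 11)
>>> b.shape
(11, 3, 11)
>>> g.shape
(11, 3)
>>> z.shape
(3, 11)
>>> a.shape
(11,)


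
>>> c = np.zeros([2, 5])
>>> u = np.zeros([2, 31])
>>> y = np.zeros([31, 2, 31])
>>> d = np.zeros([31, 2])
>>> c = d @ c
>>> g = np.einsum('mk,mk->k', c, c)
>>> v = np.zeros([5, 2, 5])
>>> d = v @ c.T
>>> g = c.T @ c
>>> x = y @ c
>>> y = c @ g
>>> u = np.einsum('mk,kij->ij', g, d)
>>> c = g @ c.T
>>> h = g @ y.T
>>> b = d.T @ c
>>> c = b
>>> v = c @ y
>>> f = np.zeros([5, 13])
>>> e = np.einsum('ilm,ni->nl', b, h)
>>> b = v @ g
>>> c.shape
(31, 2, 31)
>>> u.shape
(2, 31)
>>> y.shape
(31, 5)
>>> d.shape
(5, 2, 31)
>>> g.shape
(5, 5)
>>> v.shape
(31, 2, 5)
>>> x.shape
(31, 2, 5)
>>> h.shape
(5, 31)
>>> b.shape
(31, 2, 5)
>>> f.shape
(5, 13)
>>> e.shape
(5, 2)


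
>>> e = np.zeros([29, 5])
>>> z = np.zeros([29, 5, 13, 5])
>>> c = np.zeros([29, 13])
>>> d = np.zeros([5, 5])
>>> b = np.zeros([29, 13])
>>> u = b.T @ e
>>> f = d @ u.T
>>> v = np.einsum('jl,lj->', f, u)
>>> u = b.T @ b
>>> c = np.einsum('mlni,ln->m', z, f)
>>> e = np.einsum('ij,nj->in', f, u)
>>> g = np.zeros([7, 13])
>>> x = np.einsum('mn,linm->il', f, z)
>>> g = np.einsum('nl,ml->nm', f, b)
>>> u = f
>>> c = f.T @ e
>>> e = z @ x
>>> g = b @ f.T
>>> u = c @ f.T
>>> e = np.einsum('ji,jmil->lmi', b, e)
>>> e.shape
(29, 5, 13)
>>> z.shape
(29, 5, 13, 5)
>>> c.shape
(13, 13)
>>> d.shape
(5, 5)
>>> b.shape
(29, 13)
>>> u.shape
(13, 5)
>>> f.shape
(5, 13)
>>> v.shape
()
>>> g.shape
(29, 5)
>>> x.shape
(5, 29)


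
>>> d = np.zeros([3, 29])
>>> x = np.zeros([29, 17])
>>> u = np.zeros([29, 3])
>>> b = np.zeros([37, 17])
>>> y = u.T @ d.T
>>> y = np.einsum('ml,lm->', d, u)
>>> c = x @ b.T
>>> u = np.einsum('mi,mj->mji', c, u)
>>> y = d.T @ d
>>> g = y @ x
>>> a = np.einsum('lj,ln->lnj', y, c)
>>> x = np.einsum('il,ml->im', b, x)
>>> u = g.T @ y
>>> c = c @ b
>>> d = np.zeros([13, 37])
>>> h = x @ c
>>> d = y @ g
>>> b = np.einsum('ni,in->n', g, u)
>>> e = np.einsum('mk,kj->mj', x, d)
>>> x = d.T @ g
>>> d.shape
(29, 17)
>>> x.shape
(17, 17)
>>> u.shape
(17, 29)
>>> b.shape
(29,)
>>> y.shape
(29, 29)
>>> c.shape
(29, 17)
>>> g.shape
(29, 17)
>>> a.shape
(29, 37, 29)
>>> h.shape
(37, 17)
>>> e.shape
(37, 17)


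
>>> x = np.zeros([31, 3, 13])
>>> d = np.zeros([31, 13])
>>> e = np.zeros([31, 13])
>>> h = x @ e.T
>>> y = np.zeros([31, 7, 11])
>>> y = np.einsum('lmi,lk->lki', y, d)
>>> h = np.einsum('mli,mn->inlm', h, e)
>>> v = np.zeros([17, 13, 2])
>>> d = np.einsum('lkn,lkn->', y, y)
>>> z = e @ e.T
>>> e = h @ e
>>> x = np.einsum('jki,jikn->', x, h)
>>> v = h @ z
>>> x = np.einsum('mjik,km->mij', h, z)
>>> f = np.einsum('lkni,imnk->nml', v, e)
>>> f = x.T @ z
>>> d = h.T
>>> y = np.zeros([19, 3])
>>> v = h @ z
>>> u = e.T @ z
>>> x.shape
(31, 3, 13)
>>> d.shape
(31, 3, 13, 31)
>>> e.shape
(31, 13, 3, 13)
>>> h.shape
(31, 13, 3, 31)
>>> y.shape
(19, 3)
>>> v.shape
(31, 13, 3, 31)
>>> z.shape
(31, 31)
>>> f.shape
(13, 3, 31)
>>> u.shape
(13, 3, 13, 31)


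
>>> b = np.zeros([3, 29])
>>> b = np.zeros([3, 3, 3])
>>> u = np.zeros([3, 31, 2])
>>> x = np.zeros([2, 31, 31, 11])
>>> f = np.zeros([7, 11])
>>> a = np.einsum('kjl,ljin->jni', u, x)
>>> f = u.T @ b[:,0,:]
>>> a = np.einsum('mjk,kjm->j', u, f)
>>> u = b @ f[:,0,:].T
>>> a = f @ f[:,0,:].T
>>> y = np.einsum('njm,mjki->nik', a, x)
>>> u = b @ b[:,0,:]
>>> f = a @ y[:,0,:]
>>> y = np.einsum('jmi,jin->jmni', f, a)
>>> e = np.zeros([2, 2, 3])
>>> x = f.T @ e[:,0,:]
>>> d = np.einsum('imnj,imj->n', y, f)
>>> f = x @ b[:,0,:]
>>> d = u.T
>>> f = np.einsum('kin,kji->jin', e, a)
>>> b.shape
(3, 3, 3)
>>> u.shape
(3, 3, 3)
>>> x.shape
(31, 31, 3)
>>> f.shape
(31, 2, 3)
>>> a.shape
(2, 31, 2)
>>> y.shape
(2, 31, 2, 31)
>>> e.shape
(2, 2, 3)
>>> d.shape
(3, 3, 3)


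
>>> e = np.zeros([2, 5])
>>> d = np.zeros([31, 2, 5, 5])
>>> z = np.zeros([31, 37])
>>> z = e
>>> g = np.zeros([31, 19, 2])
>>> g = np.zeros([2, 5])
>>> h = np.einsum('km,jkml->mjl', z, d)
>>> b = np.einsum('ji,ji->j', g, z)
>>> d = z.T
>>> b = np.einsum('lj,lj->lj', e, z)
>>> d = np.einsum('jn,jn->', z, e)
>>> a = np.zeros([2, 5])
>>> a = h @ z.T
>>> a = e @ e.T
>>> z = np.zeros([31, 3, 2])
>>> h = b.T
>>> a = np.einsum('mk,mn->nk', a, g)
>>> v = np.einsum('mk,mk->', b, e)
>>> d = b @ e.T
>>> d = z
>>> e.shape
(2, 5)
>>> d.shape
(31, 3, 2)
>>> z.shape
(31, 3, 2)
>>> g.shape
(2, 5)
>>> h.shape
(5, 2)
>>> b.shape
(2, 5)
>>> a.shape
(5, 2)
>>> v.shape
()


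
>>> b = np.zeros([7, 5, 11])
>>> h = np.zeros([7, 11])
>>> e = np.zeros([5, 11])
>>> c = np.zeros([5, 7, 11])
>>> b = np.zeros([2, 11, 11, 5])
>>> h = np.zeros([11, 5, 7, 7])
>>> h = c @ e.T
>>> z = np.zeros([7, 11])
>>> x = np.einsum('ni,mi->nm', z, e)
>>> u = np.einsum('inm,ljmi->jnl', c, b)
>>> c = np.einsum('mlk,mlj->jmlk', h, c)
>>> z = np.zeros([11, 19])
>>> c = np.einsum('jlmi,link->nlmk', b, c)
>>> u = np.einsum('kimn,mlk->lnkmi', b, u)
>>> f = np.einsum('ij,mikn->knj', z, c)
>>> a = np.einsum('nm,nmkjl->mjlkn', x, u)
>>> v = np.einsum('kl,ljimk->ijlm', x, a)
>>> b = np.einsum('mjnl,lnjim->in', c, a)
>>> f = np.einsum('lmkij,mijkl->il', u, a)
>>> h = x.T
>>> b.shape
(2, 11)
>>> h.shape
(5, 7)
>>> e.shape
(5, 11)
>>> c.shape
(7, 11, 11, 5)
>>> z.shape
(11, 19)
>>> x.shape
(7, 5)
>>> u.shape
(7, 5, 2, 11, 11)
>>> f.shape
(11, 7)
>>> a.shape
(5, 11, 11, 2, 7)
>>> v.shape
(11, 11, 5, 2)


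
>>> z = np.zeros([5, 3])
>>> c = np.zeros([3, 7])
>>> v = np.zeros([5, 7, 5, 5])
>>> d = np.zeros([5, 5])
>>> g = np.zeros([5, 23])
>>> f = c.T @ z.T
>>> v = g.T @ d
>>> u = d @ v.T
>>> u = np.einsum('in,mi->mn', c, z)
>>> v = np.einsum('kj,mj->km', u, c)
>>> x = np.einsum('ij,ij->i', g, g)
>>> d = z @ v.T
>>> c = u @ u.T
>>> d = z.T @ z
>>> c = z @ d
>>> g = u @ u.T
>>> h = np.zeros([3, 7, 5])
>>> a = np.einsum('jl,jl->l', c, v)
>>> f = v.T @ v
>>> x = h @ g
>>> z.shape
(5, 3)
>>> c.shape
(5, 3)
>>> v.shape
(5, 3)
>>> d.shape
(3, 3)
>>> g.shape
(5, 5)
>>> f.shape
(3, 3)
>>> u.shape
(5, 7)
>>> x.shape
(3, 7, 5)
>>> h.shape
(3, 7, 5)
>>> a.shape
(3,)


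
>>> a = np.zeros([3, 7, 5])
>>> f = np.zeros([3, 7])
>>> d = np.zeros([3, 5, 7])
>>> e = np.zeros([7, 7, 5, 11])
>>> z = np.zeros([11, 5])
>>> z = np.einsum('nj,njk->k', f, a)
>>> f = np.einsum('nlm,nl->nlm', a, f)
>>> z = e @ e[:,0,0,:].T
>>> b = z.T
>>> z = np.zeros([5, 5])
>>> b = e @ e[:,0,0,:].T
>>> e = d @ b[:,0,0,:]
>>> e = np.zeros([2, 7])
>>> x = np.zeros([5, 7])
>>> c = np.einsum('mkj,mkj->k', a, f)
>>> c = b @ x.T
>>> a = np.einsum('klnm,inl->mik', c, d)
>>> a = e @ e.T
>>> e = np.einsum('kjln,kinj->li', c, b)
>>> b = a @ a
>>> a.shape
(2, 2)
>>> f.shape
(3, 7, 5)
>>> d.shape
(3, 5, 7)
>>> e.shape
(5, 7)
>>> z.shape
(5, 5)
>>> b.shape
(2, 2)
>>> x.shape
(5, 7)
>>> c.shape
(7, 7, 5, 5)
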